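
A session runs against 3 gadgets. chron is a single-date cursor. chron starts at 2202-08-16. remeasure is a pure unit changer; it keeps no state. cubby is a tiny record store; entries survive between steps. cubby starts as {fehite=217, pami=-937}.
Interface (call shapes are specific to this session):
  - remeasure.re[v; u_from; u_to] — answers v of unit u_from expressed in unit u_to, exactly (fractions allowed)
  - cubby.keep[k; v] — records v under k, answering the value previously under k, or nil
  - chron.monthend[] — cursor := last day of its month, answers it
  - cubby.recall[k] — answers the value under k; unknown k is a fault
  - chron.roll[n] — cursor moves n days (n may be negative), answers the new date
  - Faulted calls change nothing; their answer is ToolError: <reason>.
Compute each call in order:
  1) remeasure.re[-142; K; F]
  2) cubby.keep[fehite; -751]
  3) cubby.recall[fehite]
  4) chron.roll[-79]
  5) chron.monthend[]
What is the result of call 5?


Answer: 2202-05-31

Derivation:
> remeasure.re v→-142 u_from→K u_to→F
:: -71527/100
> cubby.keep k→fehite v→-751
:: 217
> cubby.recall k→fehite
:: -751
> chron.roll n→-79
:: 2202-05-29
> chron.monthend
:: 2202-05-31


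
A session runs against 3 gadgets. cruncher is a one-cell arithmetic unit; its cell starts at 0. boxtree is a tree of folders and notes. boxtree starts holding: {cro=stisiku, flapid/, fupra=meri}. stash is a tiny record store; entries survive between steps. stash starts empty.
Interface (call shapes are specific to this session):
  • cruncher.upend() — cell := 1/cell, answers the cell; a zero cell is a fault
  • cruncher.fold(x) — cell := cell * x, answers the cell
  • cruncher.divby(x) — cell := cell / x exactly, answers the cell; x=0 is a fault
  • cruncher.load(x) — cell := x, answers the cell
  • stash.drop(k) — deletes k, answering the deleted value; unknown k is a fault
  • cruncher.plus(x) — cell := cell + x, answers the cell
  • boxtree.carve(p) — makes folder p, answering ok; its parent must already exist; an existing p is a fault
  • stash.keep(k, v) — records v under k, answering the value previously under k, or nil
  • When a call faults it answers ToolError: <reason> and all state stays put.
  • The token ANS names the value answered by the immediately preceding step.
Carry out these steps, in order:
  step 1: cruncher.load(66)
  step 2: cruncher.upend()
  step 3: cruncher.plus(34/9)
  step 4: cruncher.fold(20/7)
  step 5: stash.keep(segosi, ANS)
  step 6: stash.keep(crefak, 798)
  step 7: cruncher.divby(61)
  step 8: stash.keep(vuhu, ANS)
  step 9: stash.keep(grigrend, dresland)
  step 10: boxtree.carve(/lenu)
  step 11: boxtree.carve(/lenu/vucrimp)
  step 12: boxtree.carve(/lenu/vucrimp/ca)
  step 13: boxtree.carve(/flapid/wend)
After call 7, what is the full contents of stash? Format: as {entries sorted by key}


Act: cruncher.load[66]
Obs: 66
Act: cruncher.upend[]
Obs: 1/66
Act: cruncher.plus[34/9]
Obs: 751/198
Act: cruncher.fold[20/7]
Obs: 7510/693
Act: stash.keep[segosi; ANS]
Obs: nil
Act: stash.keep[crefak; 798]
Obs: nil
Act: cruncher.divby[61]
Obs: 7510/42273
Act: stash.keep[vuhu; ANS]
Obs: nil
Act: stash.keep[grigrend; dresland]
Obs: nil
Act: boxtree.carve[/lenu]
Obs: ok
Act: boxtree.carve[/lenu/vucrimp]
Obs: ok
Act: boxtree.carve[/lenu/vucrimp/ca]
Obs: ok
Act: boxtree.carve[/flapid/wend]
Obs: ok

Answer: {crefak=798, segosi=7510/693}


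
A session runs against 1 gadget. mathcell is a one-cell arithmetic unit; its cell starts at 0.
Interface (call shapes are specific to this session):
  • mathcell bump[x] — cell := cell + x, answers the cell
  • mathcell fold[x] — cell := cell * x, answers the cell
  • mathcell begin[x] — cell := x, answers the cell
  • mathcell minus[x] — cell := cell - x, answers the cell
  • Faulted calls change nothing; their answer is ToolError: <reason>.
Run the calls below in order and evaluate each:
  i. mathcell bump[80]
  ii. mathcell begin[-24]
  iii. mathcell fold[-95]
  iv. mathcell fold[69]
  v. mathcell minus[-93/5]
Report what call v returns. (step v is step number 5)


→ mathcell bump(80)
← 80
→ mathcell begin(-24)
← -24
→ mathcell fold(-95)
← 2280
→ mathcell fold(69)
← 157320
→ mathcell minus(-93/5)
← 786693/5

Answer: 786693/5


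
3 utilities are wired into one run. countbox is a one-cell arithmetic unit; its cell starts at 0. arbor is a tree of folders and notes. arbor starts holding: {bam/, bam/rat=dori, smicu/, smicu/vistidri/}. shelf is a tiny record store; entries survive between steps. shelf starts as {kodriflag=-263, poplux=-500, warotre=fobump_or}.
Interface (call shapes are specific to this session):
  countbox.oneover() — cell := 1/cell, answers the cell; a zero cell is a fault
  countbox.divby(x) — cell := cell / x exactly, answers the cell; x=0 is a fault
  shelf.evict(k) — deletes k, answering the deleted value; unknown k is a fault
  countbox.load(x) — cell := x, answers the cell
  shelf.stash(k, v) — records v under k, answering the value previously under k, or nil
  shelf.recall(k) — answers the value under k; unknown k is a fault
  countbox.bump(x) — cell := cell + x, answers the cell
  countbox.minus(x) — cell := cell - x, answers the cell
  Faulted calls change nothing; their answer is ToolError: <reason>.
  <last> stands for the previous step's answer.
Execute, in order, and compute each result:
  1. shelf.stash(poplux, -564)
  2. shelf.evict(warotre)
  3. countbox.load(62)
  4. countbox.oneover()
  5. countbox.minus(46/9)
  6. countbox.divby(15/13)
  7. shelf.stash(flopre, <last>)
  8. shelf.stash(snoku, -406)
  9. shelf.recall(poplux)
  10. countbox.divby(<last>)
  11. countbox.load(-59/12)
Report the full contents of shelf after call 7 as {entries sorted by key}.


Then shelf.stash using poplux, -564, → -500.
Calling shelf.evict using warotre, and get fobump_or.
I try countbox.load using 62, → 62.
Calling countbox.oneover: 1/62.
Then countbox.minus using 46/9, yielding -2843/558.
Now I run countbox.divby using 15/13, → -36959/8370.
Next I call shelf.stash using flopre, <last>, → nil.
I call shelf.stash using snoku, -406, which returns nil.
I call shelf.recall using poplux, which returns -564.
I call countbox.divby using <last>, and observe 36959/4720680.
Using countbox.load using -59/12, giving -59/12.

Answer: {flopre=-36959/8370, kodriflag=-263, poplux=-564}


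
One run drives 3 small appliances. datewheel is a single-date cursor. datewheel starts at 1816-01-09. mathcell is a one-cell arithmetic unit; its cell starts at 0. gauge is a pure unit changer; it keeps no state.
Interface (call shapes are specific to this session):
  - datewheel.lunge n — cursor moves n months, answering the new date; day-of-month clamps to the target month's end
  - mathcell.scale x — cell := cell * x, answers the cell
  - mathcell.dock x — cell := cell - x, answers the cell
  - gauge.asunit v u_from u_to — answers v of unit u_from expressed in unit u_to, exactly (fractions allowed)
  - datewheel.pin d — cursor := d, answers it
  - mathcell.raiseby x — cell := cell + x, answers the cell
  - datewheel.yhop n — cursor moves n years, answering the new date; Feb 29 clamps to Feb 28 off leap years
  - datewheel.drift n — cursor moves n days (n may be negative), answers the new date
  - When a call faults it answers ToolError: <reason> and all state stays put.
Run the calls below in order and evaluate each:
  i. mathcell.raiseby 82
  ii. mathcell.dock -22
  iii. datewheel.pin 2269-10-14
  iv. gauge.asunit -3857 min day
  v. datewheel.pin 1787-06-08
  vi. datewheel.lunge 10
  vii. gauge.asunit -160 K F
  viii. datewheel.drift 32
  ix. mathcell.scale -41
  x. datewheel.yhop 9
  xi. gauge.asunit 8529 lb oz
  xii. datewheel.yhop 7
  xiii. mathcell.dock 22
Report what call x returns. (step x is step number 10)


Answer: 1797-05-10

Derivation:
Now I run mathcell.raiseby with x→82, and get 82.
I invoke mathcell.dock with x→-22: 104.
I try datewheel.pin with d→2269-10-14, yielding 2269-10-14.
Next I call gauge.asunit with v→-3857, u_from→min, u_to→day, giving -3857/1440.
I try datewheel.pin with d→1787-06-08: 1787-06-08.
Next I call datewheel.lunge with n→10, yielding 1788-04-08.
Invoking gauge.asunit with v→-160, u_from→K, u_to→F, which returns -74767/100.
Using datewheel.drift with n→32: 1788-05-10.
I use mathcell.scale with x→-41, yielding -4264.
I call datewheel.yhop with n→9, which returns 1797-05-10.
Calling gauge.asunit with v→8529, u_from→lb, u_to→oz: 136464.
I run datewheel.yhop with n→7, and get 1804-05-10.
I run mathcell.dock with x→22, yielding -4286.


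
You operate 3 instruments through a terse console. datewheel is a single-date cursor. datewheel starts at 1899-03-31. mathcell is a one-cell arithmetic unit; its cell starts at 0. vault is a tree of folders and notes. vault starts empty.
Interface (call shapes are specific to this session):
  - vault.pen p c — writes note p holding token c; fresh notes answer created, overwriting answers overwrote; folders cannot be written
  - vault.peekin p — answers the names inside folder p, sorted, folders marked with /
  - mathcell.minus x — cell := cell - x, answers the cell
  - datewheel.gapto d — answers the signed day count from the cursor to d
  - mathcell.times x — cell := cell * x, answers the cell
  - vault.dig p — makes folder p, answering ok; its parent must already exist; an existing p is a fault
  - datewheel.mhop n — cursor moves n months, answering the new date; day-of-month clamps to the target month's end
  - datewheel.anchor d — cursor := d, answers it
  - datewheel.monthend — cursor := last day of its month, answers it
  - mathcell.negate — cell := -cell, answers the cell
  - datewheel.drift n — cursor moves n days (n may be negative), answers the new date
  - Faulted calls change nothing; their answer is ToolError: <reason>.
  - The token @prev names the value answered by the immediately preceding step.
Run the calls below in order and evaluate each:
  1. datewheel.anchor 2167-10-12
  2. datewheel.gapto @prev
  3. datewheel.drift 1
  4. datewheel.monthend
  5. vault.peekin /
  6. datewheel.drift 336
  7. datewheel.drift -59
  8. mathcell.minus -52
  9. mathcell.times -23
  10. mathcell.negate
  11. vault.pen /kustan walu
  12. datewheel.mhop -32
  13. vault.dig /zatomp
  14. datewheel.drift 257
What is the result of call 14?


Next I call datewheel.anchor on d=2167-10-12, giving 2167-10-12.
Invoking datewheel.gapto on d=@prev, which returns 0.
I run datewheel.drift on n=1, — result: 2167-10-13.
I call datewheel.monthend, and observe 2167-10-31.
I try vault.peekin on p=/, and get [].
Now I run datewheel.drift on n=336, giving 2168-10-01.
Next I call datewheel.drift on n=-59: 2168-08-03.
Invoking mathcell.minus on x=-52, and observe 52.
Calling mathcell.times on x=-23, and see -1196.
Now I run mathcell.negate, — result: 1196.
Calling vault.pen on p=/kustan, c=walu: created.
Next I call datewheel.mhop on n=-32, — result: 2165-12-03.
I try vault.dig on p=/zatomp, and observe ok.
Then datewheel.drift on n=257, giving 2166-08-17.

Answer: 2166-08-17


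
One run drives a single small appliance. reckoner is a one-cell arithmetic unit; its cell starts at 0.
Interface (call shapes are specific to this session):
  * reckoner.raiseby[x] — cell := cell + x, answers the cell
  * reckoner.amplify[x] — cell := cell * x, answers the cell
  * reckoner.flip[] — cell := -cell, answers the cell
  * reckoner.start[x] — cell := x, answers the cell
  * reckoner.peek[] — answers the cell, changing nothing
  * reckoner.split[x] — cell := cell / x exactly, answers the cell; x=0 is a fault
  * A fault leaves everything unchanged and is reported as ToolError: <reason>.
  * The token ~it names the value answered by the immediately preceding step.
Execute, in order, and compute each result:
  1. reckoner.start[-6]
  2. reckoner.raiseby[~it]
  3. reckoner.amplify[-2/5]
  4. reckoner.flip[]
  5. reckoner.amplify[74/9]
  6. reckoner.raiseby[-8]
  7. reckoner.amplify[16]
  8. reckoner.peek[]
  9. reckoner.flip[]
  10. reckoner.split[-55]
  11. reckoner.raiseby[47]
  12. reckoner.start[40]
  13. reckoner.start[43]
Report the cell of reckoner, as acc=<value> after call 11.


>>> reckoner.start x: -6
= -6
>>> reckoner.raiseby x: ~it
= -12
>>> reckoner.amplify x: -2/5
= 24/5
>>> reckoner.flip
= -24/5
>>> reckoner.amplify x: 74/9
= -592/15
>>> reckoner.raiseby x: -8
= -712/15
>>> reckoner.amplify x: 16
= -11392/15
>>> reckoner.peek
= -11392/15
>>> reckoner.flip
= 11392/15
>>> reckoner.split x: -55
= -11392/825
>>> reckoner.raiseby x: 47
= 27383/825
>>> reckoner.start x: 40
= 40
>>> reckoner.start x: 43
= 43

Answer: acc=27383/825


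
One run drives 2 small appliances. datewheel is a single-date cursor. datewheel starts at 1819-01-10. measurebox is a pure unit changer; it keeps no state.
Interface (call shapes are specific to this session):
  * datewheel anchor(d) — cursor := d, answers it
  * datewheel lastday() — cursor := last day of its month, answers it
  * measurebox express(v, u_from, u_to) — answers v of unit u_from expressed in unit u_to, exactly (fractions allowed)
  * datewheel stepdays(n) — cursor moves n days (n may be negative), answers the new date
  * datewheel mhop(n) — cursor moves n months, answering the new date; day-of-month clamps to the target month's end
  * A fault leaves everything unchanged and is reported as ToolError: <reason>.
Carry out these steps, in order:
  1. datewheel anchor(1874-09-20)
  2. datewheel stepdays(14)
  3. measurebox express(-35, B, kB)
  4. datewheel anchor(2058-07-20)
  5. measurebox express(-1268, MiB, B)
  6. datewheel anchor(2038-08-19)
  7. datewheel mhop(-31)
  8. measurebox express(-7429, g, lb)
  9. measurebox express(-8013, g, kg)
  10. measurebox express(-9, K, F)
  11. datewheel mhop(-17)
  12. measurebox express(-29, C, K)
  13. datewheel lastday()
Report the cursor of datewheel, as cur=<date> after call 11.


CALL datewheel anchor[d='1874-09-20']
RET  1874-09-20
CALL datewheel stepdays[n='14']
RET  1874-10-04
CALL measurebox express[v='-35'; u_from='B'; u_to='kB']
RET  -7/200
CALL datewheel anchor[d='2058-07-20']
RET  2058-07-20
CALL measurebox express[v='-1268'; u_from='MiB'; u_to='B']
RET  -1329594368
CALL datewheel anchor[d='2038-08-19']
RET  2038-08-19
CALL datewheel mhop[n='-31']
RET  2036-01-19
CALL measurebox express[v='-7429'; u_from='g'; u_to='lb']
RET  -742900000/45359237
CALL measurebox express[v='-8013'; u_from='g'; u_to='kg']
RET  -8013/1000
CALL measurebox express[v='-9'; u_from='K'; u_to='F']
RET  -47587/100
CALL datewheel mhop[n='-17']
RET  2034-08-19
CALL measurebox express[v='-29'; u_from='C'; u_to='K']
RET  4883/20
CALL datewheel lastday[]
RET  2034-08-31

Answer: cur=2034-08-19


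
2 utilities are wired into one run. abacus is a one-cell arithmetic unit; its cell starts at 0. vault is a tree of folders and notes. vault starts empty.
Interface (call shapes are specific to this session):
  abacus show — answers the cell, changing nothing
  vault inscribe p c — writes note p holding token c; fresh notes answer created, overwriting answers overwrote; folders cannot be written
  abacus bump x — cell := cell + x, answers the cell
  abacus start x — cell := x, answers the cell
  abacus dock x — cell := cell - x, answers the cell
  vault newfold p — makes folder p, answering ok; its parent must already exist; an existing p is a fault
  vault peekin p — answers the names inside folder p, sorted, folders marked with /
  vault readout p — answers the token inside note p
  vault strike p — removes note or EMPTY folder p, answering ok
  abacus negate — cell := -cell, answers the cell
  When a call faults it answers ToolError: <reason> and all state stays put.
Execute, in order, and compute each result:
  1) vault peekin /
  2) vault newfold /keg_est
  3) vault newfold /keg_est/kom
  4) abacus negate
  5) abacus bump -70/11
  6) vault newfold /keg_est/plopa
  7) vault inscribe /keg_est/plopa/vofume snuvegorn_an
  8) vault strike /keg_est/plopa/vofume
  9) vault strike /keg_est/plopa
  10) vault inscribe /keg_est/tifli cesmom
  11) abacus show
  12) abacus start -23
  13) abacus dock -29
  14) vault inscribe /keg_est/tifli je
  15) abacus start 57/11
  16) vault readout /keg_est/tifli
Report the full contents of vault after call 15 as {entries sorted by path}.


Answer: {keg_est/, keg_est/kom/, keg_est/tifli=je}

Derivation:
·→ vault peekin(p=/)
·← []
·→ vault newfold(p=/keg_est)
·← ok
·→ vault newfold(p=/keg_est/kom)
·← ok
·→ abacus negate()
·← 0
·→ abacus bump(x=-70/11)
·← -70/11
·→ vault newfold(p=/keg_est/plopa)
·← ok
·→ vault inscribe(p=/keg_est/plopa/vofume, c=snuvegorn_an)
·← created
·→ vault strike(p=/keg_est/plopa/vofume)
·← ok
·→ vault strike(p=/keg_est/plopa)
·← ok
·→ vault inscribe(p=/keg_est/tifli, c=cesmom)
·← created
·→ abacus show()
·← -70/11
·→ abacus start(x=-23)
·← -23
·→ abacus dock(x=-29)
·← 6
·→ vault inscribe(p=/keg_est/tifli, c=je)
·← overwrote
·→ abacus start(x=57/11)
·← 57/11
·→ vault readout(p=/keg_est/tifli)
·← je


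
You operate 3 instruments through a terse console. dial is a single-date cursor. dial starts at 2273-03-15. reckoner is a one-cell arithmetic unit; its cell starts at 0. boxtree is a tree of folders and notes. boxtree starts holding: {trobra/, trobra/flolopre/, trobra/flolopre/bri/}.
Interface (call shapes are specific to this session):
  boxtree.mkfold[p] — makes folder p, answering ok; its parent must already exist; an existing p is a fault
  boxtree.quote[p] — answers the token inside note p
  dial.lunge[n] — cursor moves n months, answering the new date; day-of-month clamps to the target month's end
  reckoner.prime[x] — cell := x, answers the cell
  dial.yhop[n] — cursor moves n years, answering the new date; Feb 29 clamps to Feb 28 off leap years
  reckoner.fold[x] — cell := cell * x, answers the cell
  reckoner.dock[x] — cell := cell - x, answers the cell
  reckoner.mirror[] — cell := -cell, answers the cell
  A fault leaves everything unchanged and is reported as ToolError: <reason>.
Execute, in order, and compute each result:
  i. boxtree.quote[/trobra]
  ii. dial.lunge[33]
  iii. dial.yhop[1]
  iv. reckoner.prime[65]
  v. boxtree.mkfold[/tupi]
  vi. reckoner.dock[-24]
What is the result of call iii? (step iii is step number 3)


// quote(p=/trobra) => ToolError: is a directory
// lunge(n=33) => 2275-12-15
// yhop(n=1) => 2276-12-15
// prime(x=65) => 65
// mkfold(p=/tupi) => ok
// dock(x=-24) => 89

Answer: 2276-12-15


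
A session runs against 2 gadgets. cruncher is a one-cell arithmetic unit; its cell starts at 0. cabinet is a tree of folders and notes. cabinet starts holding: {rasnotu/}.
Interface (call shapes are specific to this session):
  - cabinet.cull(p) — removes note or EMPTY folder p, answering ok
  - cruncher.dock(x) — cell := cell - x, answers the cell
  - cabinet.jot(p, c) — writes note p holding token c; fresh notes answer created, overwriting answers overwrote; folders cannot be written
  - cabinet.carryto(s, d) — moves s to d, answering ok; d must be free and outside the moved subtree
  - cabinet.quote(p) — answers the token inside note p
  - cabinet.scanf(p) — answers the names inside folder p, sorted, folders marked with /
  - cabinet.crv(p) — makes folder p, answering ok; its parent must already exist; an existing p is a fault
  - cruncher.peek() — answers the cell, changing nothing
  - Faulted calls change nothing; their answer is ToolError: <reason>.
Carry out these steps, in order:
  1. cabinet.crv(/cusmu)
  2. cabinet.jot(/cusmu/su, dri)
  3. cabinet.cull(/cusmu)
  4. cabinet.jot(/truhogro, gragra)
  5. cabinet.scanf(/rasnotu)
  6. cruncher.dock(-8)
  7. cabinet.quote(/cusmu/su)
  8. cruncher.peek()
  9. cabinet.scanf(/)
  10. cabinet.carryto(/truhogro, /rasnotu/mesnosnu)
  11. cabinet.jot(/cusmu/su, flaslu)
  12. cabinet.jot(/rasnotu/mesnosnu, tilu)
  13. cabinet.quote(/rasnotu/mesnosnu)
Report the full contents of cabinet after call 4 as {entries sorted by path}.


> cabinet.crv /cusmu
:: ok
> cabinet.jot /cusmu/su dri
:: created
> cabinet.cull /cusmu
:: ToolError: not empty
> cabinet.jot /truhogro gragra
:: created
> cabinet.scanf /rasnotu
:: []
> cruncher.dock -8
:: 8
> cabinet.quote /cusmu/su
:: dri
> cruncher.peek
:: 8
> cabinet.scanf /
:: [cusmu/, rasnotu/, truhogro]
> cabinet.carryto /truhogro /rasnotu/mesnosnu
:: ok
> cabinet.jot /cusmu/su flaslu
:: overwrote
> cabinet.jot /rasnotu/mesnosnu tilu
:: overwrote
> cabinet.quote /rasnotu/mesnosnu
:: tilu

Answer: {cusmu/, cusmu/su=dri, rasnotu/, truhogro=gragra}


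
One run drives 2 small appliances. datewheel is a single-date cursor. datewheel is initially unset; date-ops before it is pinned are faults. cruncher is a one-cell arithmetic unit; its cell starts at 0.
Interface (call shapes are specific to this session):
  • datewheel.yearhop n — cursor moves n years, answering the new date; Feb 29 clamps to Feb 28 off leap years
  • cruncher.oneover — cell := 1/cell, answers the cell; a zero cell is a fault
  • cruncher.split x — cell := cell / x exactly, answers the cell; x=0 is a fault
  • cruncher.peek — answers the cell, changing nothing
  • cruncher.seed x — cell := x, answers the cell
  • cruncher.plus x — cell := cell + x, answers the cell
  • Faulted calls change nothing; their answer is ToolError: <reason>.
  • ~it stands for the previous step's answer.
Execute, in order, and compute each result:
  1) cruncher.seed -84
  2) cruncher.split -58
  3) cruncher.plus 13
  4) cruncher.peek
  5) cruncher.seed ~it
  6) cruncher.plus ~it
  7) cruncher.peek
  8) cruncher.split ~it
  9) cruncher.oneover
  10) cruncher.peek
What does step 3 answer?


;; cruncher.seed(x: -84) == -84
;; cruncher.split(x: -58) == 42/29
;; cruncher.plus(x: 13) == 419/29
;; cruncher.peek() == 419/29
;; cruncher.seed(x: ~it) == 419/29
;; cruncher.plus(x: ~it) == 838/29
;; cruncher.peek() == 838/29
;; cruncher.split(x: ~it) == 1
;; cruncher.oneover() == 1
;; cruncher.peek() == 1

Answer: 419/29


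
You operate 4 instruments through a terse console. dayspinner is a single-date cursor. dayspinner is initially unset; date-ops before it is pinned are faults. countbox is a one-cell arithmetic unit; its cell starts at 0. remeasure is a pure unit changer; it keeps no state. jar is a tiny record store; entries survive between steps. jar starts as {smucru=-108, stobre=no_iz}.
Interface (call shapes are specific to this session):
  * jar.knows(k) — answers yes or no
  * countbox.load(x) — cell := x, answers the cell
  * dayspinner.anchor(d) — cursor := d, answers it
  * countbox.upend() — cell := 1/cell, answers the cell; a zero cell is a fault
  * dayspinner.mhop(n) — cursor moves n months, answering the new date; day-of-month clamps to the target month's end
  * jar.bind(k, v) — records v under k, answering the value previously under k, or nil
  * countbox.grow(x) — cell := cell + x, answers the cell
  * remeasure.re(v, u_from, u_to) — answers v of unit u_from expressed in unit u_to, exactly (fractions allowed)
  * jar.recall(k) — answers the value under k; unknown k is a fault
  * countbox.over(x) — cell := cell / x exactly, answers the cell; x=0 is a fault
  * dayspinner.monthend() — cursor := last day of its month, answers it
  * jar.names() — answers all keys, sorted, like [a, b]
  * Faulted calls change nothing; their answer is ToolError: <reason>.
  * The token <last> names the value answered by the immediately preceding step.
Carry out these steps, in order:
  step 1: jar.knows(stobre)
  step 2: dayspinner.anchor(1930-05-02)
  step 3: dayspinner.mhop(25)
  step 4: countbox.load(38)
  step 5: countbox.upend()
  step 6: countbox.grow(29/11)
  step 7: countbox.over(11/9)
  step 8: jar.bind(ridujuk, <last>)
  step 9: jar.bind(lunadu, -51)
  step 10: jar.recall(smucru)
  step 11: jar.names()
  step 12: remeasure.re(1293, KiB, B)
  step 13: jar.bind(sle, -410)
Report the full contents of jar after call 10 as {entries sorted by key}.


Answer: {lunadu=-51, ridujuk=10017/4598, smucru=-108, stobre=no_iz}

Derivation:
>>> jar.knows k=stobre
[out] yes
>>> dayspinner.anchor d=1930-05-02
[out] 1930-05-02
>>> dayspinner.mhop n=25
[out] 1932-06-02
>>> countbox.load x=38
[out] 38
>>> countbox.upend
[out] 1/38
>>> countbox.grow x=29/11
[out] 1113/418
>>> countbox.over x=11/9
[out] 10017/4598
>>> jar.bind k=ridujuk v=<last>
[out] nil
>>> jar.bind k=lunadu v=-51
[out] nil
>>> jar.recall k=smucru
[out] -108
>>> jar.names
[out] [lunadu, ridujuk, smucru, stobre]
>>> remeasure.re v=1293 u_from=KiB u_to=B
[out] 1324032
>>> jar.bind k=sle v=-410
[out] nil


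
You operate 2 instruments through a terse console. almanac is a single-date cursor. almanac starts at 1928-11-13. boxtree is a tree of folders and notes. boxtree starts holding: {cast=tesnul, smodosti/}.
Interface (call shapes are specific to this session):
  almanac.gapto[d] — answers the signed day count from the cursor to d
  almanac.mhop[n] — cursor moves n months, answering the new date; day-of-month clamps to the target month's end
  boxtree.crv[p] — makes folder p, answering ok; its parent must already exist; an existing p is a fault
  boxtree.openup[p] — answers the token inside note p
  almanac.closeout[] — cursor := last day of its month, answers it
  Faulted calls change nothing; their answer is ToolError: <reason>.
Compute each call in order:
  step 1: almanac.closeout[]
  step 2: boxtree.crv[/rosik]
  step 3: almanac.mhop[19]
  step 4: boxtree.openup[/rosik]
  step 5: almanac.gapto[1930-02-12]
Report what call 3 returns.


Answer: 1930-06-30

Derivation:
% closeout
[out] 1928-11-30
% crv p: /rosik
[out] ok
% mhop n: 19
[out] 1930-06-30
% openup p: /rosik
[out] ToolError: is a directory
% gapto d: 1930-02-12
[out] -138


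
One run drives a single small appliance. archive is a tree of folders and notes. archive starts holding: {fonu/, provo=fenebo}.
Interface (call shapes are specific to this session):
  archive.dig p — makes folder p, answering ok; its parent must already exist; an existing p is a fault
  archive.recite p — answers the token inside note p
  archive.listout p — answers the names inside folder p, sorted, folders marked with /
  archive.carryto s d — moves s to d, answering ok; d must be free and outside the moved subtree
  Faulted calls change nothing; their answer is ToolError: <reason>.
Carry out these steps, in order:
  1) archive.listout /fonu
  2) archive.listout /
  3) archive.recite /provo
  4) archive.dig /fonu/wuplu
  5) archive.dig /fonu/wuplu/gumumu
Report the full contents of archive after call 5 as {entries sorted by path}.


Answer: {fonu/, fonu/wuplu/, fonu/wuplu/gumumu/, provo=fenebo}

Derivation:
>> listout(p='/fonu')
<< []
>> listout(p='/')
<< [fonu/, provo]
>> recite(p='/provo')
<< fenebo
>> dig(p='/fonu/wuplu')
<< ok
>> dig(p='/fonu/wuplu/gumumu')
<< ok


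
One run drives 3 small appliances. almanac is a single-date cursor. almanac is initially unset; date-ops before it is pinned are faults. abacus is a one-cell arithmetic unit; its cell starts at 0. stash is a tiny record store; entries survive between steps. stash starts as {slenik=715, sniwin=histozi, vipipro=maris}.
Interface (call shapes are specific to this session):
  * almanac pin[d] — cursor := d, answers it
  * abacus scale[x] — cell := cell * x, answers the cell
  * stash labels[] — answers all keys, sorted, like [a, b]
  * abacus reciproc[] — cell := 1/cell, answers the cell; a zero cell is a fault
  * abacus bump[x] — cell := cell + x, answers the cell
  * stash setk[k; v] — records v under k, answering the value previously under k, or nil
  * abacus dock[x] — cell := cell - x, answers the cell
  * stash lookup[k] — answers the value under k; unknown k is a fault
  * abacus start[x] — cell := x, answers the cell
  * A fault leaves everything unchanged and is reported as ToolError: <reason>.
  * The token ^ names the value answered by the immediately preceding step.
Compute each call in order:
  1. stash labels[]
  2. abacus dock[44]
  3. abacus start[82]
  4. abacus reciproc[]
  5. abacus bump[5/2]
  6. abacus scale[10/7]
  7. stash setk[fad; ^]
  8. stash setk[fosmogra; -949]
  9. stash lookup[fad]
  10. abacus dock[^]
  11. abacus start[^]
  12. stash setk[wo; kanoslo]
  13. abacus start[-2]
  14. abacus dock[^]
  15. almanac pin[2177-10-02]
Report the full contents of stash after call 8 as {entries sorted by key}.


·→ stash labels()
·← [slenik, sniwin, vipipro]
·→ abacus dock(x: 44)
·← -44
·→ abacus start(x: 82)
·← 82
·→ abacus reciproc()
·← 1/82
·→ abacus bump(x: 5/2)
·← 103/41
·→ abacus scale(x: 10/7)
·← 1030/287
·→ stash setk(k: fad, v: ^)
·← nil
·→ stash setk(k: fosmogra, v: -949)
·← nil
·→ stash lookup(k: fad)
·← 1030/287
·→ abacus dock(x: ^)
·← 0
·→ abacus start(x: ^)
·← 0
·→ stash setk(k: wo, v: kanoslo)
·← nil
·→ abacus start(x: -2)
·← -2
·→ abacus dock(x: ^)
·← 0
·→ almanac pin(d: 2177-10-02)
·← 2177-10-02

Answer: {fad=1030/287, fosmogra=-949, slenik=715, sniwin=histozi, vipipro=maris}


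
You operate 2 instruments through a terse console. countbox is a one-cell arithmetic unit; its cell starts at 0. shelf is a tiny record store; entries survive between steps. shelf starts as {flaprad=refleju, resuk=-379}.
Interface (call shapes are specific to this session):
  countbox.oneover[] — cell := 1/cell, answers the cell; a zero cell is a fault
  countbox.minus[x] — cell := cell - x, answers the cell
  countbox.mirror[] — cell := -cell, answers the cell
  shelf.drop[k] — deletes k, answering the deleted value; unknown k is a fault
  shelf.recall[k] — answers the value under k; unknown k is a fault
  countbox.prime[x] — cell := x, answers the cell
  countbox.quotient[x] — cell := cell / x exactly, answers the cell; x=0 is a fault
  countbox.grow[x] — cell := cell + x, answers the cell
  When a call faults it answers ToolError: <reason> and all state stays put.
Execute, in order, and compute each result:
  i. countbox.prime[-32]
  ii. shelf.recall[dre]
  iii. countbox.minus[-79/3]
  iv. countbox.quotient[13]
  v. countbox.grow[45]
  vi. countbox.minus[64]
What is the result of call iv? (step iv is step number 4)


Answer: -17/39

Derivation:
==> prime(x→-32)
<== -32
==> recall(k→dre)
<== ToolError: no such key dre
==> minus(x→-79/3)
<== -17/3
==> quotient(x→13)
<== -17/39
==> grow(x→45)
<== 1738/39
==> minus(x→64)
<== -758/39


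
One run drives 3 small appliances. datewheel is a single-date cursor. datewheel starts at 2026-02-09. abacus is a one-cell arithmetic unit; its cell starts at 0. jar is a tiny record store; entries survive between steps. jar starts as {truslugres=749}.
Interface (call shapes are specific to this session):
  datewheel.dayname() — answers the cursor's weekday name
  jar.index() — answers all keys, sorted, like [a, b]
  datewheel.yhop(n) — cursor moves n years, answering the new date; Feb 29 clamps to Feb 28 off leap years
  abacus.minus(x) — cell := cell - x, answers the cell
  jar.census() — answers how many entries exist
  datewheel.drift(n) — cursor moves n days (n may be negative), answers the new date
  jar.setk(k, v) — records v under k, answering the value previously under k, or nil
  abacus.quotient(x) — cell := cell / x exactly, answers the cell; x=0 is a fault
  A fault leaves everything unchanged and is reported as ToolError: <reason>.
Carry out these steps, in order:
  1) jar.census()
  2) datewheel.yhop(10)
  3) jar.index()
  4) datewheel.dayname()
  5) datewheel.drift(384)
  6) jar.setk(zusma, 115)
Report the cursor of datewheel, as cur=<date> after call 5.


Answer: cur=2037-02-27

Derivation:
Using jar.census, yielding 1.
Using datewheel.yhop with n: 10, → 2036-02-09.
I run jar.index(), and observe [truslugres].
Then datewheel.dayname(), — result: Saturday.
Then datewheel.drift with n: 384, and get 2037-02-27.
I invoke jar.setk with k: zusma, v: 115, yielding nil.


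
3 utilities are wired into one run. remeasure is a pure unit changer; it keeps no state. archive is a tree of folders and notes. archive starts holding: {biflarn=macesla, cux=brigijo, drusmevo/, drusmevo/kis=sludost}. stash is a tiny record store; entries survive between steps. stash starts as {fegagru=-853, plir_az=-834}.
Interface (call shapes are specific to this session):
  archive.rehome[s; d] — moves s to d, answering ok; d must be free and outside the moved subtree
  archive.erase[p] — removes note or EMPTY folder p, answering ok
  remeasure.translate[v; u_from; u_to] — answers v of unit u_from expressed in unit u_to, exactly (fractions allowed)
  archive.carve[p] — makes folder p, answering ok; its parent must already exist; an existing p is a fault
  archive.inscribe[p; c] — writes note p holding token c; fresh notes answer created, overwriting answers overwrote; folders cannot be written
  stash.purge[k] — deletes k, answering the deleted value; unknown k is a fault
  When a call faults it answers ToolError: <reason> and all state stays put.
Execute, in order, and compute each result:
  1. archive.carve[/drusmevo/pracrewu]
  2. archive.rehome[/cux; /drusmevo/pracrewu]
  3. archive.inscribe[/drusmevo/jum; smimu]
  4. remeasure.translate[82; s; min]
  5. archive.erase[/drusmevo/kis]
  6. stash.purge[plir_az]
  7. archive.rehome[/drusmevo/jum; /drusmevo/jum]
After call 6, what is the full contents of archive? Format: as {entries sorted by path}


Answer: {biflarn=macesla, cux=brigijo, drusmevo/, drusmevo/jum=smimu, drusmevo/pracrewu/}

Derivation:
I try carve using p: /drusmevo/pracrewu, → ok.
I try rehome using s: /cux, d: /drusmevo/pracrewu, and see ToolError: exists.
I invoke inscribe using p: /drusmevo/jum, c: smimu, and see created.
I call translate using v: 82, u_from: s, u_to: min, giving 41/30.
I use erase using p: /drusmevo/kis, and see ok.
Using purge using k: plir_az: -834.
I use rehome using s: /drusmevo/jum, d: /drusmevo/jum, and get ToolError: exists.


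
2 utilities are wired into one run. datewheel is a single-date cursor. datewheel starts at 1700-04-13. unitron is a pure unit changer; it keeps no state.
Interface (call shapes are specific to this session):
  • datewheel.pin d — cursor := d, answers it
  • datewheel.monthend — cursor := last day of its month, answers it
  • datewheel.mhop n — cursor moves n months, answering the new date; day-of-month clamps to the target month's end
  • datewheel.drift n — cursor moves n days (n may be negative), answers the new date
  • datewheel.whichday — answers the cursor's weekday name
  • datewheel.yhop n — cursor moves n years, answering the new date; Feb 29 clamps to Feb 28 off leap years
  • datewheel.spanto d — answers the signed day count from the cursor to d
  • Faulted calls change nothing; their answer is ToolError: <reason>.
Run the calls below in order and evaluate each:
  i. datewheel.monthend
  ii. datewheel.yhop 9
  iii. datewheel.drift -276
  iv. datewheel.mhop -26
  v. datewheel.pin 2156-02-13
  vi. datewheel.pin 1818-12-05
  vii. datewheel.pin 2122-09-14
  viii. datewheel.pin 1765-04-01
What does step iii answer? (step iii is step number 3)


Answer: 1708-07-28

Derivation:
I invoke datewheel.monthend, yielding 1700-04-30.
I run datewheel.yhop with n: 9, — result: 1709-04-30.
I try datewheel.drift with n: -276: 1708-07-28.
I call datewheel.mhop with n: -26, which returns 1706-05-28.
I run datewheel.pin with d: 2156-02-13, and observe 2156-02-13.
I call datewheel.pin with d: 1818-12-05, yielding 1818-12-05.
I run datewheel.pin with d: 2122-09-14, which returns 2122-09-14.
I try datewheel.pin with d: 1765-04-01, which returns 1765-04-01.


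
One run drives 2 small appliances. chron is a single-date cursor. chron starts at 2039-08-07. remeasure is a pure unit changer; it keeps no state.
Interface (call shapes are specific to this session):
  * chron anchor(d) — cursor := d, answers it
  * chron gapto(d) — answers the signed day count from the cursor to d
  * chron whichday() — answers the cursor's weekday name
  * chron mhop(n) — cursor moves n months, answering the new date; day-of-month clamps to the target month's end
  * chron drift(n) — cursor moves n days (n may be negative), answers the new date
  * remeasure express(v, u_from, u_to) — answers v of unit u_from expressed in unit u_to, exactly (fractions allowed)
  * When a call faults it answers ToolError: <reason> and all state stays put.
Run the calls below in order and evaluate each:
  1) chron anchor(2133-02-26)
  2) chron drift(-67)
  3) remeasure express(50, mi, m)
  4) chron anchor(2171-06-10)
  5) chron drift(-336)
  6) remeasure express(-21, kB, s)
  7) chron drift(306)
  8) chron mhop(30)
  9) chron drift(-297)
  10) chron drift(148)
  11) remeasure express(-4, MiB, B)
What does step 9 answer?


CALL chron anchor[d='2133-02-26']
RET  2133-02-26
CALL chron drift[n='-67']
RET  2132-12-21
CALL remeasure express[v='50'; u_from='mi'; u_to='m']
RET  402336/5
CALL chron anchor[d='2171-06-10']
RET  2171-06-10
CALL chron drift[n='-336']
RET  2170-07-09
CALL remeasure express[v='-21'; u_from='kB'; u_to='s']
RET  ToolError: incompatible units
CALL chron drift[n='306']
RET  2171-05-11
CALL chron mhop[n='30']
RET  2173-11-11
CALL chron drift[n='-297']
RET  2173-01-18
CALL chron drift[n='148']
RET  2173-06-15
CALL remeasure express[v='-4'; u_from='MiB'; u_to='B']
RET  -4194304

Answer: 2173-01-18


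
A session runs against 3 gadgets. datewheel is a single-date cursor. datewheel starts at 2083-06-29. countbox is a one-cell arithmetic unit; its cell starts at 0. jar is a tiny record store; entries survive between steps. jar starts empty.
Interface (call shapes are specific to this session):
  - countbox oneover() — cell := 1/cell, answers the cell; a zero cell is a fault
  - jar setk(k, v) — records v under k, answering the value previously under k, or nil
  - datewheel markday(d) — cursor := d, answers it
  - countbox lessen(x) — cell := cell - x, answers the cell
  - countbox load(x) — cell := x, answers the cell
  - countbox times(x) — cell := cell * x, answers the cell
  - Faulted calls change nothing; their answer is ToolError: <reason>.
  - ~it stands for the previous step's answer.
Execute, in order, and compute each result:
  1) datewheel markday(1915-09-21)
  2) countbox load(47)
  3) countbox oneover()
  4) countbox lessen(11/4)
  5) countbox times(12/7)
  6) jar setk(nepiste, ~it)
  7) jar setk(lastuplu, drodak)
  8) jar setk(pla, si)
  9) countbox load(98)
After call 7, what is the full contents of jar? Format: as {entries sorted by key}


Answer: {lastuplu=drodak, nepiste=-1539/329}

Derivation:
Then datewheel markday with d=1915-09-21, which returns 1915-09-21.
I run countbox load with x=47, — result: 47.
Now I run countbox oneover: 1/47.
Now I run countbox lessen with x=11/4: -513/188.
Calling countbox times with x=12/7: -1539/329.
I try jar setk with k=nepiste, v=~it, and see nil.
Using jar setk with k=lastuplu, v=drodak, giving nil.
I try jar setk with k=pla, v=si, which returns nil.
Now I run countbox load with x=98, yielding 98.


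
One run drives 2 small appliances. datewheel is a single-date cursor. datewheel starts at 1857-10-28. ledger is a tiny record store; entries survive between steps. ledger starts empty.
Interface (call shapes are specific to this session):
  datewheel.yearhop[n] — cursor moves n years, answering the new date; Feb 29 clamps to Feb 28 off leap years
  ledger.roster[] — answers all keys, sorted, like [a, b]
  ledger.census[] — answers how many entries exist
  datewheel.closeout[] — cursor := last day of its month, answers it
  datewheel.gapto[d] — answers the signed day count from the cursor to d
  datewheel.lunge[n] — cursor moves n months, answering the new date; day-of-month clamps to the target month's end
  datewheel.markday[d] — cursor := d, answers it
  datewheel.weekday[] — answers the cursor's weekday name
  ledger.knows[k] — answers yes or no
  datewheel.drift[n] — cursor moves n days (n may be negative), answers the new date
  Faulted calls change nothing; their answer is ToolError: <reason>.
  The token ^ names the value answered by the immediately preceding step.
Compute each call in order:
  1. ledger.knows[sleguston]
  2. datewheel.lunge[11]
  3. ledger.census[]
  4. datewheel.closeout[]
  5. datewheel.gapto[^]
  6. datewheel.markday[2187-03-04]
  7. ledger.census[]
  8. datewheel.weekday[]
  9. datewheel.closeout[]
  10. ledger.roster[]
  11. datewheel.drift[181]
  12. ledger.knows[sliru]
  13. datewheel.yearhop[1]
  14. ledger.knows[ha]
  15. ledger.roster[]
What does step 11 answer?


! knows(k=sleguston) == no
! lunge(n=11) == 1858-09-28
! census() == 0
! closeout() == 1858-09-30
! gapto(d=^) == 0
! markday(d=2187-03-04) == 2187-03-04
! census() == 0
! weekday() == Sunday
! closeout() == 2187-03-31
! roster() == []
! drift(n=181) == 2187-09-28
! knows(k=sliru) == no
! yearhop(n=1) == 2188-09-28
! knows(k=ha) == no
! roster() == []

Answer: 2187-09-28
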